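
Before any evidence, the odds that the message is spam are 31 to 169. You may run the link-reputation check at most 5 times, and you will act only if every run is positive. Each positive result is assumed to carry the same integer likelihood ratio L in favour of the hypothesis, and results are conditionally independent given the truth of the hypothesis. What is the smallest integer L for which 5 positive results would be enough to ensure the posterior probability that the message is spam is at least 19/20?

3

Prior odds = 31/169.
Target odds = 0.95/0.05 = 19.
Need L⁵ ≥ 19 ÷ (31/169) = 3211/31.
2⁵ = 32 < 3211/31 ≤ 243 = 3⁵, so L = 3.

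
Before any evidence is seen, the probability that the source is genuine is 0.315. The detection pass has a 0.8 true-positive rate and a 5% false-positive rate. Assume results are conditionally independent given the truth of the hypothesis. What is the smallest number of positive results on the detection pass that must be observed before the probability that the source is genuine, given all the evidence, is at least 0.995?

3

Prior odds: 0.315 ÷ 0.685 = 63/137.
Likelihood ratio of a positive result = 0.8/0.05 = 16.
Target odds: 0.995 ÷ 0.005 = 199.
Require 16ⁿ ≥ 199 ÷ (63/137) = 27263/63.
16² = 256 falls short of 27263/63 but 16³ = 4096 reaches it, so n = 3.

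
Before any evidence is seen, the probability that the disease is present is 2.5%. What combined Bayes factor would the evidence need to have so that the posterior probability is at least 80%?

156

Prior odds = 0.025/0.975 = 1/39.
Target odds = 0.8/0.2 = 4.
Required Bayes factor = 4 ÷ (1/39) = 156.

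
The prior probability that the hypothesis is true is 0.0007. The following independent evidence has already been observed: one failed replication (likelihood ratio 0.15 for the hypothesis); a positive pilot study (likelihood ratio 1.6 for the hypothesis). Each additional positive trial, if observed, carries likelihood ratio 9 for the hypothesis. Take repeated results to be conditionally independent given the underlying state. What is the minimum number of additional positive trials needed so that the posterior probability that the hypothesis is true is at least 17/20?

5

Prior odds = 0.0007/0.9993 = 7/9993.
Combined Bayes factor of the evidence already in hand = 0.15 × 1.6 = 0.24.
Odds after that evidence = (7/9993) × 0.24 = 14/83275.
Target odds = 0.85/0.15 = 17/3.
Need 9ⁿ ≥ 17/3 ÷ (14/83275) = 1415675/42.
9⁴ = 6561 falls short of 1415675/42 but 9⁵ = 59049 reaches it, so n = 5.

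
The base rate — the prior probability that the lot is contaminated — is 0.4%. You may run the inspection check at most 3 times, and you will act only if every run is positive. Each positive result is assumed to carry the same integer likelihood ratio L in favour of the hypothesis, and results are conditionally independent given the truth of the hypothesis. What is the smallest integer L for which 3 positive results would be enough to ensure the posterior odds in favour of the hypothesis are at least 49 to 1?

Prior odds = 0.004/0.996 = 1/249.
Target odds = 49.
Need L³ ≥ 49 ÷ (1/249) = 12201.
23³ = 12167 < 12201 ≤ 13824 = 24³, so L = 24.

24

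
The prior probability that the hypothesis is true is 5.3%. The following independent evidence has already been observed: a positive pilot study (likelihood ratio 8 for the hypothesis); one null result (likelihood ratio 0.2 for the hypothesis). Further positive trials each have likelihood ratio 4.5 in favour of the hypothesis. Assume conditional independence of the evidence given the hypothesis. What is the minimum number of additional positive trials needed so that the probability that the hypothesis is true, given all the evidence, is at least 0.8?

3

Prior odds = 0.053/0.947 = 53/947.
Combined Bayes factor of the evidence already in hand = 8 × 0.2 = 1.6.
Odds after that evidence = (53/947) × 1.6 = 424/4735.
Target odds = 0.8/0.2 = 4.
Need 4.5ⁿ ≥ 4 ÷ (424/4735) = 4735/106.
4.5² = 20.25 falls short of 4735/106 but 4.5³ = 91.125 reaches it, so n = 3.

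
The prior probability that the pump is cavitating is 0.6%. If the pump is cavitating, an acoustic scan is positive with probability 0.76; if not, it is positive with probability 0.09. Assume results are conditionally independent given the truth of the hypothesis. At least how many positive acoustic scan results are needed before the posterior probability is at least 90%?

4

Prior odds: 0.006 ÷ 0.994 = 3/497.
Likelihood ratio of a positive = 0.76/0.09 = 76/9.
Target odds: 0.9 ÷ 0.1 = 9.
Need (3/497) × (76/9)ⁿ ≥ 9, i.e. (76/9)ⁿ ≥ 1491.
(76/9)³ = 438976/729 falls short of 1491 but (76/9)⁴ = 33362176/6561 reaches it, so n = 4.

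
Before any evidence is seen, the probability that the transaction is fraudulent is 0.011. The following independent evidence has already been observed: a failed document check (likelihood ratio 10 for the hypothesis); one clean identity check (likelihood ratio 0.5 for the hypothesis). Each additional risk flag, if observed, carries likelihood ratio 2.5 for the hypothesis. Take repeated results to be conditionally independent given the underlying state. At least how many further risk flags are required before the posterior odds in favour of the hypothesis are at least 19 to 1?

7

Prior odds = 0.011/0.989 = 11/989.
Combined Bayes factor of the evidence already in hand = 10 × 0.5 = 5.
Odds after that evidence = (11/989) × 5 = 55/989.
Target odds = 19.
Need 2.5ⁿ ≥ 19 ÷ (55/989) = 18791/55.
2.5⁶ = 244.140625 falls short of 18791/55 but 2.5⁷ = 610.3515625 reaches it, so n = 7.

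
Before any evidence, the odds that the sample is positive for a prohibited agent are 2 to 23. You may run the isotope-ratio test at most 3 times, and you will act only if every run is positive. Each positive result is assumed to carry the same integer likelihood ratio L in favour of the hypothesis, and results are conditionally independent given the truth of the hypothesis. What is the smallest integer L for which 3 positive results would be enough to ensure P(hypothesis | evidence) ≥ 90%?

Prior odds = 2/23.
Target odds = 0.9/0.1 = 9.
Need L³ ≥ 9 ÷ (2/23) = 103.5.
4³ = 64 < 103.5 ≤ 125 = 5³, so L = 5.

5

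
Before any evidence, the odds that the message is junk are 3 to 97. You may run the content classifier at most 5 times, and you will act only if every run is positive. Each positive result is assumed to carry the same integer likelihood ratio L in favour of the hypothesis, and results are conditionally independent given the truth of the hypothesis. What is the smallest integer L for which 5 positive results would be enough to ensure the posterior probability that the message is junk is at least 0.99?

6

Prior odds = 3/97.
Target odds = 0.99/0.01 = 99.
Need L⁵ ≥ 99 ÷ (3/97) = 3201.
5⁵ = 3125 < 3201 ≤ 7776 = 6⁵, so L = 6.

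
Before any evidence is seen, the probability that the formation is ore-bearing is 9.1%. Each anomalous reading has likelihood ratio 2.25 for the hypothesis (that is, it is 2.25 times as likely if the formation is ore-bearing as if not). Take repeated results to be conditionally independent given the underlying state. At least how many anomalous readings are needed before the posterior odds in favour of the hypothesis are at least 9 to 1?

6

Prior odds: 0.091 ÷ 0.909 = 91/909.
Likelihood ratio per anomalous reading = 2.25.
Target odds = 9.
Require 2.25ⁿ ≥ 9 ÷ (91/909) = 8181/91.
2.25⁵ = 59049/1024 falls short of 8181/91 but 2.25⁶ = 531441/4096 reaches it, so n = 6.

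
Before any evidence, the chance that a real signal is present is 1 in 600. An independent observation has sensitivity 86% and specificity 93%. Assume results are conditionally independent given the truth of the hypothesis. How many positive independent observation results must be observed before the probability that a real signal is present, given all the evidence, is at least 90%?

4

Prior odds: (1/600) ÷ (599/600) = 1/599.
False-positive rate = 1 − 0.93 = 0.07; likelihood ratio of a positive = 0.86/0.07 = 86/7.
Target posterior odds = 0.9/0.1 = 9.
Need (1/599) × (86/7)ⁿ ≥ 9, i.e. (86/7)ⁿ ≥ 5391.
(86/7)³ = 636056/343 falls short of 5391 but (86/7)⁴ = 54700816/2401 reaches it, so n = 4.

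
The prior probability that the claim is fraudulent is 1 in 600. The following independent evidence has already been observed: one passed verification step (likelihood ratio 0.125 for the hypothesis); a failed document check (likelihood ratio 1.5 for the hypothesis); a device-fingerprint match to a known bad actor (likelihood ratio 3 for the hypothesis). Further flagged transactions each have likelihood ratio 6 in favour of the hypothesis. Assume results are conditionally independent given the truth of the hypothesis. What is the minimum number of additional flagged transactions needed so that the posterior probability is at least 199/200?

7

Prior odds = (1/600)/(599/600) = 1/599.
Combined Bayes factor of the evidence already in hand = 0.125 × 1.5 × 3 = 0.5625.
Odds after that evidence = (1/599) × 0.5625 = 9/9584.
Target odds = 0.995/0.005 = 199.
Need 6ⁿ ≥ 199 ÷ (9/9584) = 1907216/9.
6⁶ = 46656 falls short of 1907216/9 but 6⁷ = 279936 reaches it, so n = 7.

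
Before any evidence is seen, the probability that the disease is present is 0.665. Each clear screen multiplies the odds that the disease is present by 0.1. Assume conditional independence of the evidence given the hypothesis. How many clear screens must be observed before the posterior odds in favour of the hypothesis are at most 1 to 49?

Prior odds: 0.665 ÷ 0.335 = 133/67.
Likelihood ratio per clear screen = 0.1.
Target odds = 1/49.
Require 0.1ⁿ ≤ 1/49 ÷ (133/67) = 67/6517.
0.1¹ = 0.1 is still above 67/6517 but 0.1² = 0.01 is at or below it, so n = 2.

2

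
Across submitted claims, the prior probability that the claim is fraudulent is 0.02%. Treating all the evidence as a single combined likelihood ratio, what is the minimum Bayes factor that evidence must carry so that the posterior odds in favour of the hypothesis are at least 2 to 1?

Prior odds = 0.0002/0.9998 = 1/4999.
Target odds = 2.
Required Bayes factor = 2 ÷ (1/4999) = 9998.

9998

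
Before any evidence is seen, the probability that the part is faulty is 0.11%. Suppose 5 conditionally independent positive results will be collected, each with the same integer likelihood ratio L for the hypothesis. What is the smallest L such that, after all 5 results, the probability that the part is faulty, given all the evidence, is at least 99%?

10

Prior odds = 0.0011/0.9989 = 11/9989.
Target odds = 0.99/0.01 = 99.
Need L⁵ ≥ 99 ÷ (11/9989) = 89901.
9⁵ = 59049 < 89901 ≤ 100000 = 10⁵, so L = 10.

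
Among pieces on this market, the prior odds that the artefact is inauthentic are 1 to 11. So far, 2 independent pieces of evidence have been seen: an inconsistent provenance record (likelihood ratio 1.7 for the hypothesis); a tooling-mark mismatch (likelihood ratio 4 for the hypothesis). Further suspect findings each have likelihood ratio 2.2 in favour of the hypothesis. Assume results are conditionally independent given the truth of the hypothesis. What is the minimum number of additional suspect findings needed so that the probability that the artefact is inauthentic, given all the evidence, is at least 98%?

6

Prior odds = 1/11.
Combined Bayes factor of the evidence already in hand = 1.7 × 4 = 6.8.
Odds after that evidence = (1/11) × 6.8 = 34/55.
Target odds = 0.98/0.02 = 49.
Need 2.2ⁿ ≥ 49 ÷ (34/55) = 2695/34.
2.2⁵ = 51.53632 falls short of 2695/34 but 2.2⁶ = 1771561/15625 reaches it, so n = 6.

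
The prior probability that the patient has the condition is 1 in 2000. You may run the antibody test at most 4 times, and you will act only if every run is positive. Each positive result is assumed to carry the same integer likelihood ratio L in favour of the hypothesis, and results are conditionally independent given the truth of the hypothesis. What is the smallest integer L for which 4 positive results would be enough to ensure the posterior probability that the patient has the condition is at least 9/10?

Prior odds = 0.0005/0.9995 = 1/1999.
Target odds = 0.9/0.1 = 9.
Need L⁴ ≥ 9 ÷ (1/1999) = 17991.
11⁴ = 14641 < 17991 ≤ 20736 = 12⁴, so L = 12.

12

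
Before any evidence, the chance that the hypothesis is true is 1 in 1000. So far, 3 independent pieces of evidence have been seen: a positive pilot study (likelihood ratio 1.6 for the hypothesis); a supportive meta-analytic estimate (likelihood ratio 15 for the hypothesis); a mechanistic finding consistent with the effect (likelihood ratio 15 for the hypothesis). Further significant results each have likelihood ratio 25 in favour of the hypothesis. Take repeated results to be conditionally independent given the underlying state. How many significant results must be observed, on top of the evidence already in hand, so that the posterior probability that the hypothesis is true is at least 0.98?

2

Prior odds = 0.001/0.999 = 1/999.
Combined Bayes factor of the evidence already in hand = 1.6 × 15 × 15 = 360.
Odds after that evidence = (1/999) × 360 = 40/111.
Target odds = 0.98/0.02 = 49.
Need 25ⁿ ≥ 49 ÷ (40/111) = 135.975.
25¹ = 25 falls short of 135.975 but 25² = 625 reaches it, so n = 2.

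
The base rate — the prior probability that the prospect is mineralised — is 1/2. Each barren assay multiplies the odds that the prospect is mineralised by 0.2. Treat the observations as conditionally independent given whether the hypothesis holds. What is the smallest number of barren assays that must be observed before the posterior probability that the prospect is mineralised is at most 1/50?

3

Prior odds: 0.5 ÷ 0.5 = 1.
Likelihood ratio per barren assay = 0.2.
Target odds: 0.02 ÷ 0.98 = 1/49.
Require 0.2ⁿ ≤ 1/49 ÷ 1 = 1/49.
0.2² = 0.04 is still above 1/49 but 0.2³ = 0.008 is at or below it, so n = 3.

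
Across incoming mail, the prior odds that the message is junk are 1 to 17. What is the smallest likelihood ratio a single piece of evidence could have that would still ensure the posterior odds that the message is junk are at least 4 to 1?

Prior odds = 1/17.
Target odds = 4.
Required Bayes factor = 4 ÷ (1/17) = 68.

68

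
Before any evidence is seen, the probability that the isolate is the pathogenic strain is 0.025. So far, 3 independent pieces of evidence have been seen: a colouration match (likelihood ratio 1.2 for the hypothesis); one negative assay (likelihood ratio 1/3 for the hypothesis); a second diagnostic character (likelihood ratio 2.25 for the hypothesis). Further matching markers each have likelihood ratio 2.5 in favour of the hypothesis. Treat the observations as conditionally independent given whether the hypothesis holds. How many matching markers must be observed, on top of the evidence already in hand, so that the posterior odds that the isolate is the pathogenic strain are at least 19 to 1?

Prior odds = 0.025/0.975 = 1/39.
Combined Bayes factor of the evidence already in hand = 1.2 × (1/3) × 2.25 = 0.9.
Odds after that evidence = (1/39) × 0.9 = 3/130.
Target odds = 19.
Need 2.5ⁿ ≥ 19 ÷ (3/130) = 2470/3.
2.5⁷ = 610.3515625 falls short of 2470/3 but 2.5⁸ = 390625/256 reaches it, so n = 8.

8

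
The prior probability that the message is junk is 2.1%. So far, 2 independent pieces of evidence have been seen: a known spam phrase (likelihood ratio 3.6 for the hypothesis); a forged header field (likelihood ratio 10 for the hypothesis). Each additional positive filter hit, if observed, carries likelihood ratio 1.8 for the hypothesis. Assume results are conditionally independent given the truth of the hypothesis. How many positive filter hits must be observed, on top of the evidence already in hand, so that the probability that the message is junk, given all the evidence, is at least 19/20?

Prior odds = 0.021/0.979 = 21/979.
Combined Bayes factor of the evidence already in hand = 3.6 × 10 = 36.
Odds after that evidence = (21/979) × 36 = 756/979.
Target odds = 0.95/0.05 = 19.
Need 1.8ⁿ ≥ 19 ÷ (756/979) = 18601/756.
1.8⁵ = 18.89568 falls short of 18601/756 but 1.8⁶ = 531441/15625 reaches it, so n = 6.

6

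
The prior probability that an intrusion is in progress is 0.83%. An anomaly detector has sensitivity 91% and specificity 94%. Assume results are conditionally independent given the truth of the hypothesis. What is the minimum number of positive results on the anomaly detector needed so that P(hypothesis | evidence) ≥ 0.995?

4

Prior odds = 0.0083/0.9917 = 83/9917.
False-positive rate = 1 − 0.94 = 0.06; likelihood ratio of a positive = 0.91/0.06 = 91/6.
Target posterior odds = 0.995/0.005 = 199.
Need (83/9917) × (91/6)ⁿ ≥ 199, i.e. (91/6)ⁿ ≥ 1973483/83.
(91/6)³ = 753571/216 falls short of 1973483/83 but (91/6)⁴ = 68574961/1296 reaches it, so n = 4.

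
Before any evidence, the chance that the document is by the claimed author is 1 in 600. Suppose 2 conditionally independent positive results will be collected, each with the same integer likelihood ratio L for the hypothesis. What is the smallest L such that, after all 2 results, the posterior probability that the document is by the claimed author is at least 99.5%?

Prior odds = (1/600)/(599/600) = 1/599.
Target odds = 0.995/0.005 = 199.
Need L² ≥ 199 ÷ (1/599) = 119201.
345² = 119025 < 119201 ≤ 119716 = 346², so L = 346.

346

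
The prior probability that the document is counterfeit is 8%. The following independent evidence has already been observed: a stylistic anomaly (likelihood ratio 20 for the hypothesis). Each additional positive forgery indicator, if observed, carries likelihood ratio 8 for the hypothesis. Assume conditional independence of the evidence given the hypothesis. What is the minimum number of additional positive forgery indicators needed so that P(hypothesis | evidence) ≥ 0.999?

Prior odds = 0.08/0.92 = 2/23.
Bayes factor of the evidence already in hand = 20.
Odds after that evidence = (2/23) × 20 = 40/23.
Target odds = 0.999/0.001 = 999.
Need 8ⁿ ≥ 999 ÷ (40/23) = 574.425.
8³ = 512 falls short of 574.425 but 8⁴ = 4096 reaches it, so n = 4.

4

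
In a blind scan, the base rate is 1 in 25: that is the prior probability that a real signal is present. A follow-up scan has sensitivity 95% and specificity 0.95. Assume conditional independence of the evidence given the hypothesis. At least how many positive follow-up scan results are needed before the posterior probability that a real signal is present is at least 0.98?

Prior odds = 0.04/0.96 = 1/24.
False-positive rate = 1 − 0.95 = 0.05; likelihood ratio of a positive = 0.95/0.05 = 19.
Target posterior odds = 0.98/0.02 = 49.
Require 19ⁿ ≥ 49 ÷ (1/24) = 1176.
19² = 361 falls short of 1176 but 19³ = 6859 reaches it, so n = 3.

3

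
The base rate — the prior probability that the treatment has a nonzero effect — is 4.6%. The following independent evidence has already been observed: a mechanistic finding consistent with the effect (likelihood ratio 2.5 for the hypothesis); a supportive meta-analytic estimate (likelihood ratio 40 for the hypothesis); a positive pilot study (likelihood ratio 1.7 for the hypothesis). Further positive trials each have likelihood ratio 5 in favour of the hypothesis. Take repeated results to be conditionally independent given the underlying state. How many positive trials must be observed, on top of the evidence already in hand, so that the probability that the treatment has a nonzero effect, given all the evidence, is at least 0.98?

Prior odds = 0.046/0.954 = 23/477.
Combined Bayes factor of the evidence already in hand = 2.5 × 40 × 1.7 = 170.
Odds after that evidence = (23/477) × 170 = 3910/477.
Target odds = 0.98/0.02 = 49.
Need 5ⁿ ≥ 49 ÷ (3910/477) = 23373/3910.
5¹ = 5 falls short of 23373/3910 but 5² = 25 reaches it, so n = 2.

2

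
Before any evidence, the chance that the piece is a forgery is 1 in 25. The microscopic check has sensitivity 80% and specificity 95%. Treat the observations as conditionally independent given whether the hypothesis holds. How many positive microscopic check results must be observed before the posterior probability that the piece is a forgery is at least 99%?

3

Prior odds: 0.04 ÷ 0.96 = 1/24.
False-positive rate = 1 − 0.95 = 0.05; likelihood ratio of a positive = 0.8/0.05 = 16.
Target odds: 0.99 ÷ 0.01 = 99.
Require 16ⁿ ≥ 99 ÷ (1/24) = 2376.
16² = 256 falls short of 2376 but 16³ = 4096 reaches it, so n = 3.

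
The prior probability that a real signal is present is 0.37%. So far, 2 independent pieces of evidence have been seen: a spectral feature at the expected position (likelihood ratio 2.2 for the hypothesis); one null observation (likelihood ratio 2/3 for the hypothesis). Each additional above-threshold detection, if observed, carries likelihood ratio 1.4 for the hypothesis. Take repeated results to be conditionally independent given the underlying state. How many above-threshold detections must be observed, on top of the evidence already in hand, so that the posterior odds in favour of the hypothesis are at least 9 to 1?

23

Prior odds = 0.0037/0.9963 = 37/9963.
Combined Bayes factor of the evidence already in hand = 2.2 × (2/3) = 22/15.
Odds after that evidence = (37/9963) × 22/15 = 814/149445.
Target odds = 9.
Need 1.4ⁿ ≥ 9 ÷ (814/149445) = 1345005/814.
1.4²² ≈1639.9 falls short of 1345005/814 but 1.4²³ ≈2295.86 reaches it, so n = 23.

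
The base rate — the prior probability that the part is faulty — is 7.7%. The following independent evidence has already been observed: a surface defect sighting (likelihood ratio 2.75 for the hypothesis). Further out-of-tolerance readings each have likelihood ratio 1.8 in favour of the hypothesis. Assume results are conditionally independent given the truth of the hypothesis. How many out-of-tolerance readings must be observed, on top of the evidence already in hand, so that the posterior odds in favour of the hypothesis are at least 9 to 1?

7

Prior odds = 0.077/0.923 = 77/923.
Bayes factor of the evidence already in hand = 2.75.
Odds after that evidence = (77/923) × 2.75 = 847/3692.
Target odds = 9.
Need 1.8ⁿ ≥ 9 ÷ (847/3692) = 33228/847.
1.8⁶ = 531441/15625 falls short of 33228/847 but 1.8⁷ = 4782969/78125 reaches it, so n = 7.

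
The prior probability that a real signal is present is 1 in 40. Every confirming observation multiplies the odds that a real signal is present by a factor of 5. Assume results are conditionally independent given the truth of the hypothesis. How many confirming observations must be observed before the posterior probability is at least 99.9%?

Prior odds = 0.025/0.975 = 1/39.
Likelihood ratio per confirming observation = 5.
Target odds: 0.999 ÷ 0.001 = 999.
Require 5ⁿ ≥ 999 ÷ (1/39) = 38961.
5⁶ = 15625 falls short of 38961 but 5⁷ = 78125 reaches it, so n = 7.

7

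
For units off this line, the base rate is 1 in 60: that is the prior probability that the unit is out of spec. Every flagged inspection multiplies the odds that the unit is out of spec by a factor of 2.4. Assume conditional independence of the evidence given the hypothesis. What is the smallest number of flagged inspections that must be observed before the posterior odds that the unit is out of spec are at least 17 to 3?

Prior odds: (1/60) ÷ (59/60) = 1/59.
Likelihood ratio per flagged inspection = 2.4.
Target odds = 17/3.
Need (1/59) × 2.4ⁿ ≥ 17/3, i.e. 2.4ⁿ ≥ 1003/3.
2.4⁶ = 2985984/15625 falls short of 1003/3 but 2.4⁷ = 35831808/78125 reaches it, so n = 7.

7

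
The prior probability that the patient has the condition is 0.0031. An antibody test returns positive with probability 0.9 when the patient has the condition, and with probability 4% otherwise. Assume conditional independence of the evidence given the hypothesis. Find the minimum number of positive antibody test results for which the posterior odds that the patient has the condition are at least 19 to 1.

Prior odds = 0.0031/0.9969 = 31/9969.
Likelihood ratio of a positive result = 0.9/0.04 = 22.5.
Target odds = 19.
Need (31/9969) × 22.5ⁿ ≥ 19, i.e. 22.5ⁿ ≥ 189411/31.
22.5² = 506.25 falls short of 189411/31 but 22.5³ = 11390.625 reaches it, so n = 3.

3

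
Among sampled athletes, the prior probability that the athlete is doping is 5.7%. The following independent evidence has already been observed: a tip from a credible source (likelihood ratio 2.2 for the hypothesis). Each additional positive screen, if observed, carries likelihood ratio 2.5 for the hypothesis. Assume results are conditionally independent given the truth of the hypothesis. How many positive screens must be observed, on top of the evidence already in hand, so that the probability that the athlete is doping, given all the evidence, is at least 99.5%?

Prior odds = 0.057/0.943 = 57/943.
Bayes factor of the evidence already in hand = 2.2.
Odds after that evidence = (57/943) × 2.2 = 627/4715.
Target odds = 0.995/0.005 = 199.
Need 2.5ⁿ ≥ 199 ÷ (627/4715) = 938285/627.
2.5⁷ = 610.3515625 falls short of 938285/627 but 2.5⁸ = 390625/256 reaches it, so n = 8.

8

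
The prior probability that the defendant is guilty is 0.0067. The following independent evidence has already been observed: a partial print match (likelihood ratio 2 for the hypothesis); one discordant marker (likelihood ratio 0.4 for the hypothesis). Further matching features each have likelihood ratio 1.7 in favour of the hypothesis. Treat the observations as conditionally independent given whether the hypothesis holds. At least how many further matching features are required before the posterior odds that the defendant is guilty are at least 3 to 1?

Prior odds = 0.0067/0.9933 = 67/9933.
Combined Bayes factor of the evidence already in hand = 2 × 0.4 = 0.8.
Odds after that evidence = (67/9933) × 0.8 = 268/49665.
Target odds = 3.
Need 1.7ⁿ ≥ 3 ÷ (268/49665) = 148995/268.
1.7¹¹ ≈342.719 falls short of 148995/268 but 1.7¹² ≈582.622 reaches it, so n = 12.

12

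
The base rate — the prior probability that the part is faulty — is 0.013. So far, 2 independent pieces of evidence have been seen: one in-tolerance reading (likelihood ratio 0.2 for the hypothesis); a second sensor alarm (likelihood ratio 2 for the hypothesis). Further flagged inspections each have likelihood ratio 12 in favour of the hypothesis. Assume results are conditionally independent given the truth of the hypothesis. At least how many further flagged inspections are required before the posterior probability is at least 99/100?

Prior odds = 0.013/0.987 = 13/987.
Combined Bayes factor of the evidence already in hand = 0.2 × 2 = 0.4.
Odds after that evidence = (13/987) × 0.4 = 26/4935.
Target odds = 0.99/0.01 = 99.
Need 12ⁿ ≥ 99 ÷ (26/4935) = 488565/26.
12³ = 1728 falls short of 488565/26 but 12⁴ = 20736 reaches it, so n = 4.

4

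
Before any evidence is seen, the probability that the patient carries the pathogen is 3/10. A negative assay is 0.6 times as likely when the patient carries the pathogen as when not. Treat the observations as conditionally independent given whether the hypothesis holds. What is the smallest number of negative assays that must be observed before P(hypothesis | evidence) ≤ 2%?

Prior odds: 0.3 ÷ 0.7 = 3/7.
Likelihood ratio per negative assay = 0.6.
Target posterior odds = 0.02/0.98 = 1/49.
Require 0.6ⁿ ≤ 1/49 ÷ (3/7) = 1/21.
0.6⁵ = 0.07776 is still above 1/21 but 0.6⁶ = 729/15625 is at or below it, so n = 6.

6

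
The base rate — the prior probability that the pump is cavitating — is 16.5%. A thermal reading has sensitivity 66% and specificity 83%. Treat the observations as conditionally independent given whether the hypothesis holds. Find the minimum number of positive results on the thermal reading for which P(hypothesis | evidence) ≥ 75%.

3

Prior odds = 0.165/0.835 = 33/167.
False-positive rate = 1 − 0.83 = 0.17; likelihood ratio of a positive = 0.66/0.17 = 66/17.
Target posterior odds = 0.75/0.25 = 3.
Need (33/167) × (66/17)ⁿ ≥ 3, i.e. (66/17)ⁿ ≥ 167/11.
(66/17)² = 4356/289 falls short of 167/11 but (66/17)³ = 287496/4913 reaches it, so n = 3.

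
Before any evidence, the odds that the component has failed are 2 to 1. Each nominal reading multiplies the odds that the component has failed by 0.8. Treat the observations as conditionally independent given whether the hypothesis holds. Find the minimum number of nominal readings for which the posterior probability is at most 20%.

Prior odds = 2.
Likelihood ratio per nominal reading = 0.8.
Target posterior odds = 0.2/0.8 = 0.25.
Require 0.8ⁿ ≤ 0.25 ÷ 2 = 0.125.
0.8⁹ = 262144/1953125 is still above 0.125 but 0.8¹⁰ = 1048576/9765625 is at or below it, so n = 10.

10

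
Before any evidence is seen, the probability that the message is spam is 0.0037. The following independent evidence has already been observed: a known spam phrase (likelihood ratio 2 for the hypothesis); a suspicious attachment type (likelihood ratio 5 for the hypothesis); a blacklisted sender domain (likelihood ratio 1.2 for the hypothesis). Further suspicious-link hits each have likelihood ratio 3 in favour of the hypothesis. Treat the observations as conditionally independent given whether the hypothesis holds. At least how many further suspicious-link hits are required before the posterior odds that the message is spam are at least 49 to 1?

7

Prior odds = 0.0037/0.9963 = 37/9963.
Combined Bayes factor of the evidence already in hand = 2 × 5 × 1.2 = 12.
Odds after that evidence = (37/9963) × 12 = 148/3321.
Target odds = 49.
Need 3ⁿ ≥ 49 ÷ (148/3321) = 162729/148.
3⁶ = 729 falls short of 162729/148 but 3⁷ = 2187 reaches it, so n = 7.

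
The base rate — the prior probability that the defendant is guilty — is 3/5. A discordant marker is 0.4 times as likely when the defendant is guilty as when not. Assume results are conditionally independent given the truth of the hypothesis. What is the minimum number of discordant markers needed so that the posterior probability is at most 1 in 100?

Prior odds = 0.6/0.4 = 1.5.
Likelihood ratio per discordant marker = 0.4.
Target odds: 0.01 ÷ 0.99 = 1/99.
Require 0.4ⁿ ≤ 1/99 ÷ 1.5 = 2/297.
0.4⁵ = 0.01024 is still above 2/297 but 0.4⁶ = 64/15625 is at or below it, so n = 6.

6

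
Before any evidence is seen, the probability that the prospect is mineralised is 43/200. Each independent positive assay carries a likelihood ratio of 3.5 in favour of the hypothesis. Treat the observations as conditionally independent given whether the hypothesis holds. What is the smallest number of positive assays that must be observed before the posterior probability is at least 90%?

Prior odds: 0.215 ÷ 0.785 = 43/157.
Likelihood ratio per positive assay = 3.5.
Target odds: 0.9 ÷ 0.1 = 9.
Require 3.5ⁿ ≥ 9 ÷ (43/157) = 1413/43.
3.5² = 12.25 falls short of 1413/43 but 3.5³ = 42.875 reaches it, so n = 3.

3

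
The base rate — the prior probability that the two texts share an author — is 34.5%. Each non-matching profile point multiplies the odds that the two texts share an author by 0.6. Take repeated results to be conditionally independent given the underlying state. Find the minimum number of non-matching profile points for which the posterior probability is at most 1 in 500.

Prior odds = 0.345/0.655 = 69/131.
Likelihood ratio per non-matching profile point = 0.6.
Target odds: 0.002 ÷ 0.998 = 1/499.
Need (69/131) × 0.6ⁿ ≤ 1/499, i.e. 0.6ⁿ ≤ 131/34431.
0.6¹⁰ = 59049/9765625 is still above 131/34431 but 0.6¹¹ = 177147/48828125 is at or below it, so n = 11.

11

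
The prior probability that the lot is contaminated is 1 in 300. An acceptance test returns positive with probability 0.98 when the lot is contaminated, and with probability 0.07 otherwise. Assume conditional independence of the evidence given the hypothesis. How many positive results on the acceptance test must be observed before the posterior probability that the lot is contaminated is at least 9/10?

Prior odds = (1/300)/(299/300) = 1/299.
Likelihood ratio of a positive result = 0.98/0.07 = 14.
Target posterior odds = 0.9/0.1 = 9.
Require 14ⁿ ≥ 9 ÷ (1/299) = 2691.
14² = 196 falls short of 2691 but 14³ = 2744 reaches it, so n = 3.

3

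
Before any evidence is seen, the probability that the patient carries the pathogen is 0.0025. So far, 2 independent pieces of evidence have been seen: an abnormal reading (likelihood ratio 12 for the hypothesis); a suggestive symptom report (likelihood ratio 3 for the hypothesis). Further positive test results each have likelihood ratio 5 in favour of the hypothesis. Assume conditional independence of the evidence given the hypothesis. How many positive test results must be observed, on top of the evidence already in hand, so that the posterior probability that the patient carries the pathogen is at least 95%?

Prior odds = 0.0025/0.9975 = 1/399.
Combined Bayes factor of the evidence already in hand = 12 × 3 = 36.
Odds after that evidence = (1/399) × 36 = 12/133.
Target odds = 0.95/0.05 = 19.
Need 5ⁿ ≥ 19 ÷ (12/133) = 2527/12.
5³ = 125 falls short of 2527/12 but 5⁴ = 625 reaches it, so n = 4.

4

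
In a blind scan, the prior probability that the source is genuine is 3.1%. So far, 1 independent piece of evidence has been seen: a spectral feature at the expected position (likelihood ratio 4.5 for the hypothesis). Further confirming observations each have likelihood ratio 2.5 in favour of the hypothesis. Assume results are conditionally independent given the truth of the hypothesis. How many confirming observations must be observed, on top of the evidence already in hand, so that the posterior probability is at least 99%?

8

Prior odds = 0.031/0.969 = 31/969.
Bayes factor of the evidence already in hand = 4.5.
Odds after that evidence = (31/969) × 4.5 = 93/646.
Target odds = 0.99/0.01 = 99.
Need 2.5ⁿ ≥ 99 ÷ (93/646) = 21318/31.
2.5⁷ = 610.3515625 falls short of 21318/31 but 2.5⁸ = 390625/256 reaches it, so n = 8.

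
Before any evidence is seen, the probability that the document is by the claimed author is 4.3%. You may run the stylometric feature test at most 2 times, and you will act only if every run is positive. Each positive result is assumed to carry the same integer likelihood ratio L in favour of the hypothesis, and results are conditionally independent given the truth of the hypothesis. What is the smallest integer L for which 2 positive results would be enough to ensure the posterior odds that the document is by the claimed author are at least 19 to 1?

21

Prior odds = 0.043/0.957 = 43/957.
Target odds = 19.
Need L² ≥ 19 ÷ (43/957) = 18183/43.
20² = 400 < 18183/43 ≤ 441 = 21², so L = 21.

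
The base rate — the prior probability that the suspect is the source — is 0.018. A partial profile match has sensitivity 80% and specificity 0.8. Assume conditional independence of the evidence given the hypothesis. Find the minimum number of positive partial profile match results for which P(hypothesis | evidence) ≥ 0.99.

Prior odds: 0.018 ÷ 0.982 = 9/491.
False-positive rate = 1 − 0.8 = 0.2; likelihood ratio of a positive = 0.8/0.2 = 4.
Target odds: 0.99 ÷ 0.01 = 99.
Need (9/491) × 4ⁿ ≥ 99, i.e. 4ⁿ ≥ 5401.
4⁶ = 4096 falls short of 5401 but 4⁷ = 16384 reaches it, so n = 7.

7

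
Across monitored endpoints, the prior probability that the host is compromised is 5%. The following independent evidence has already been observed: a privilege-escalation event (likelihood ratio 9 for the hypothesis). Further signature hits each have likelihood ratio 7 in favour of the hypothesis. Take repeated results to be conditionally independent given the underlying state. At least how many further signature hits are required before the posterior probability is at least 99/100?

3

Prior odds = 0.05/0.95 = 1/19.
Bayes factor of the evidence already in hand = 9.
Odds after that evidence = (1/19) × 9 = 9/19.
Target odds = 0.99/0.01 = 99.
Need 7ⁿ ≥ 99 ÷ (9/19) = 209.
7² = 49 falls short of 209 but 7³ = 343 reaches it, so n = 3.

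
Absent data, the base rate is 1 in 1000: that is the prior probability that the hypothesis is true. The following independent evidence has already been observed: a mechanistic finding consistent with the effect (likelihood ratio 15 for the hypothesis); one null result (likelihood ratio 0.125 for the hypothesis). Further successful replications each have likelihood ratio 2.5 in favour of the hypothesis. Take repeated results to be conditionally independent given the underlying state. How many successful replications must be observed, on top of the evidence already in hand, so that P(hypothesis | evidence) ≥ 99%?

12

Prior odds = 0.001/0.999 = 1/999.
Combined Bayes factor of the evidence already in hand = 15 × 0.125 = 1.875.
Odds after that evidence = (1/999) × 1.875 = 5/2664.
Target odds = 0.99/0.01 = 99.
Need 2.5ⁿ ≥ 99 ÷ (5/2664) = 52747.2.
2.5¹¹ = 48828125/2048 falls short of 52747.2 but 2.5¹² = 244140625/4096 reaches it, so n = 12.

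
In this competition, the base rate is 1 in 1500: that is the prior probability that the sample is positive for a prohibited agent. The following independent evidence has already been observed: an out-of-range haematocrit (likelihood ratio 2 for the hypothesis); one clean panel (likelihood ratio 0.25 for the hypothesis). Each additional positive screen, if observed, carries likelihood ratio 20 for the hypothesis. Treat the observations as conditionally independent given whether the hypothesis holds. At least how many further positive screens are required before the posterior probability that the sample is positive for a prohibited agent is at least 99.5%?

5

Prior odds = (1/1500)/(1499/1500) = 1/1499.
Combined Bayes factor of the evidence already in hand = 2 × 0.25 = 0.5.
Odds after that evidence = (1/1499) × 0.5 = 1/2998.
Target odds = 0.995/0.005 = 199.
Need 20ⁿ ≥ 199 ÷ (1/2998) = 596602.
20⁴ = 160000 falls short of 596602 but 20⁵ = 3200000 reaches it, so n = 5.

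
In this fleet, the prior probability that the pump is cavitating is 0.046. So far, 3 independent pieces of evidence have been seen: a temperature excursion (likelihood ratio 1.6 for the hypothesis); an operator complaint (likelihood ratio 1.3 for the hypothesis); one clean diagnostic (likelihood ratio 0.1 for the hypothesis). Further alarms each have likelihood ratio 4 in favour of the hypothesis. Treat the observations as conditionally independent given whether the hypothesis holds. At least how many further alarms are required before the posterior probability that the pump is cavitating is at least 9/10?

Prior odds = 0.046/0.954 = 23/477.
Combined Bayes factor of the evidence already in hand = 1.6 × 1.3 × 0.1 = 0.208.
Odds after that evidence = (23/477) × 0.208 = 598/59625.
Target odds = 0.9/0.1 = 9.
Need 4ⁿ ≥ 9 ÷ (598/59625) = 536625/598.
4⁴ = 256 falls short of 536625/598 but 4⁵ = 1024 reaches it, so n = 5.

5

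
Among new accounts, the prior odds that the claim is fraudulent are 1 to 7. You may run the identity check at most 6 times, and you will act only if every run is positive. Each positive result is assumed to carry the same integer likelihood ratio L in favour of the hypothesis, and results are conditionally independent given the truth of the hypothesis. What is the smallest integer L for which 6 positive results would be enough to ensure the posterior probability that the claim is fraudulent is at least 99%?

Prior odds = 1/7.
Target odds = 0.99/0.01 = 99.
Need L⁶ ≥ 99 ÷ (1/7) = 693.
2⁶ = 64 < 693 ≤ 729 = 3⁶, so L = 3.

3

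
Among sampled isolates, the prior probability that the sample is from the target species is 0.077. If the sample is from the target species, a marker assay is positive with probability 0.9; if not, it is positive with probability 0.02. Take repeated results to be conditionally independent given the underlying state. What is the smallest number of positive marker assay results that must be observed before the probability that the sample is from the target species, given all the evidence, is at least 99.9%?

Prior odds: 0.077 ÷ 0.923 = 77/923.
Likelihood ratio of a positive = 0.9/0.02 = 45.
Target odds: 0.999 ÷ 0.001 = 999.
Need (77/923) × 45ⁿ ≥ 999, i.e. 45ⁿ ≥ 922077/77.
45² = 2025 falls short of 922077/77 but 45³ = 91125 reaches it, so n = 3.

3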